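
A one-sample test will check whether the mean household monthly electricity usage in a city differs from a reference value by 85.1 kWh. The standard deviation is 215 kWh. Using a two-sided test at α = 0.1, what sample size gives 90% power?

For a one-sample z-test, n = ((z_{α/2} + z_β)·σ/δ)².
z_{α/2} = 1.645 (two-sided α = 0.1); z_β = 1.282 (power 90% → β = 0.1).
n = (2.927 × 215 / 85.1)² = 54.68
Round up: n = 55.

55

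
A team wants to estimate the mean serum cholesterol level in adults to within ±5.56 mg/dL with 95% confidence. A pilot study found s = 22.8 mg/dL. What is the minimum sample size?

For a mean, the margin of error is E = z·σ/√n, so n = (zσ/E)².
At 95% confidence, z = 1.960.
n = (1.960 × 22.8 / 5.56)² = 64.60
Round up: n = 65.

65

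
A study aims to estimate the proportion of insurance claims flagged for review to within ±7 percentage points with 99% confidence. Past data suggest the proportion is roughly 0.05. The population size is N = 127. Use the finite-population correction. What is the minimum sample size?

For a proportion with margin E = 0.07 at 99% confidence, z = 2.576.
n = p̂(1−p̂)(z/E)² = 0.05 × 0.95 × (2.576/0.07)² = 64.33 — call this n₀.
Finite-population correction with N = 127: n = n₀ / (1 + (n₀−1)/N) = 64.33 / 1.499 = 42.92
Round up: n = 43.

43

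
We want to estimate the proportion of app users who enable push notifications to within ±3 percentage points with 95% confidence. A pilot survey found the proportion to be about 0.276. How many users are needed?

For a proportion with margin E = 0.03 at 95% confidence, z = 1.960.
n = p̂(1−p̂)(z/E)² = 0.276 × 0.724 × (1.960/0.03)² = 852.94
Round up: n = 853.

853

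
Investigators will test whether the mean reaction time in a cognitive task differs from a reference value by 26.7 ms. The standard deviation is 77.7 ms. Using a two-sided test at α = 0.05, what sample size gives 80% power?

n = 67

For a one-sample z-test, n = ((z_{α/2} + z_β)·σ/δ)².
z_{α/2} = 1.960 (two-sided α = 0.05); z_β = 0.842 (power 80% → β = 0.2).
n = (2.802 × 77.7 / 26.7)² = 66.49
Round up: n = 67.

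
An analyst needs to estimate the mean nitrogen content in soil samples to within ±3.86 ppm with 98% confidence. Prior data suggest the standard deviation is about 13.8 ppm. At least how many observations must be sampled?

For a mean, the margin of error is E = z·σ/√n, so n = (zσ/E)².
At 98% confidence, z = 2.326.
n = (2.326 × 13.8 / 3.86)² = 69.15
Round up: n = 70.

n = 70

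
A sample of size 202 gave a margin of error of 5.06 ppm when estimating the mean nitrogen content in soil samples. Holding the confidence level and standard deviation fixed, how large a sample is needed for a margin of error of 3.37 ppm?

Margin of error scales as 1/√n, so n₂ = n₁·(E₁/E₂)².
n₂ = 202 × (5.06/3.37)² = 202 × 2.254 = 455.31
Round up: n₂ = 456.

n = 456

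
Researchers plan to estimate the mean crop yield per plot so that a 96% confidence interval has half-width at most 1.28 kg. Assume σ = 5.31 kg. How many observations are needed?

For a mean, the margin of error is E = z·σ/√n, so n = (zσ/E)².
At 96% confidence, z = 2.054.
n = (2.054 × 5.31 / 1.28)² = 72.61
Round up: n = 73.

73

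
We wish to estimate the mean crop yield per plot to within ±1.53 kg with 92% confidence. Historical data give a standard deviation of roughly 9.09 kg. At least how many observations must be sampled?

For a mean, the margin of error is E = z·σ/√n, so n = (zσ/E)².
At 92% confidence, z = 1.751.
n = (1.751 × 9.09 / 1.53)² = 108.22
Round up: n = 109.

n = 109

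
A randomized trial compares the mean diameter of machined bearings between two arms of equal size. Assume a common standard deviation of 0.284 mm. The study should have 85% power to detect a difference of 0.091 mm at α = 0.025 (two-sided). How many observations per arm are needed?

210 per group

For two equal groups, n per group = 2·((z_{α/2} + z_β)·σ/δ)².
z_{α/2} = 2.241; z_β = 1.036 (power 85%).
n = 2 × (3.277 × 0.284 / 0.091)² = 2 × 104.59 = 209.18
Round up: n = 210 per group.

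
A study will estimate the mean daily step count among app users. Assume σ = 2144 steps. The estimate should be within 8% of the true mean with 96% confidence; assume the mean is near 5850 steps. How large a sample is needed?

n = 89

For a mean, the margin of error is E = z·σ/√n, so n = (zσ/E)².
At 96% confidence, z = 2.054.
E = 8% of 5850 = 468 steps.
n = (2.054 × 2144 / 468)² = 88.54
Round up: n = 89.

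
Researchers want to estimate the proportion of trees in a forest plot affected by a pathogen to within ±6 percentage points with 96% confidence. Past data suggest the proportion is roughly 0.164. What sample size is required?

n = 161

For a proportion with margin E = 0.06 at 96% confidence, z = 2.054.
n = p̂(1−p̂)(z/E)² = 0.164 × 0.836 × (2.054/0.06)² = 160.68
Round up: n = 161.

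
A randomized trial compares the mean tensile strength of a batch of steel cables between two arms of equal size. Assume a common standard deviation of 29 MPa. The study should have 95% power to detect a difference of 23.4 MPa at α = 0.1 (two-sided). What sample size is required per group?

34 per group

For two equal groups, n per group = 2·((z_{α/2} + z_β)·σ/δ)².
z_{α/2} = 1.645; z_β = 1.645 (power 95%).
n = 2 × (3.290 × 29 / 23.4)² = 2 × 16.62 = 33.24
Round up: n = 34 per group.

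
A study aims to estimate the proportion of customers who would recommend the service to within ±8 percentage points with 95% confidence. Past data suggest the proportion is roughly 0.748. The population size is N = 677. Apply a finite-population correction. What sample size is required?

For a proportion with margin E = 0.08 at 95% confidence, z = 1.960.
n = p̂(1−p̂)(z/E)² = 0.748 × 0.252 × (1.960/0.08)² = 113.14 — call this n₀.
Finite-population correction with N = 677: n = n₀ / (1 + (n₀−1)/N) = 113.14 / 1.166 = 97.03
Round up: n = 98.

98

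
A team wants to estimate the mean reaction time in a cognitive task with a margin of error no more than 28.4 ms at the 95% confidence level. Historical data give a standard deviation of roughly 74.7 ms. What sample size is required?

27

For a mean, the margin of error is E = z·σ/√n, so n = (zσ/E)².
At 95% confidence, z = 1.960.
n = (1.960 × 74.7 / 28.4)² = 26.58
Round up: n = 27.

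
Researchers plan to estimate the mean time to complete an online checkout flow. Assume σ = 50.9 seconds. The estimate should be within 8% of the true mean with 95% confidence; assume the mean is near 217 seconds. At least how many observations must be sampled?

For a mean, the margin of error is E = z·σ/√n, so n = (zσ/E)².
At 95% confidence, z = 1.960.
E = 8% of 217 = 17.36 seconds.
n = (1.960 × 50.9 / 17.36)² = 33.03
Round up: n = 34.

34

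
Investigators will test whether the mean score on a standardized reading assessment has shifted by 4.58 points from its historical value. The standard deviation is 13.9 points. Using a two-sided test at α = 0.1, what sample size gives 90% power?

For a one-sample z-test, n = ((z_{α/2} + z_β)·σ/δ)².
z_{α/2} = 1.645 (two-sided α = 0.1); z_β = 1.282 (power 90% → β = 0.1).
n = (2.927 × 13.9 / 4.58)² = 78.91
Round up: n = 79.

79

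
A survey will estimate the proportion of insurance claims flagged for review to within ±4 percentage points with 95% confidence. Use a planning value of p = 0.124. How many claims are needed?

261

For a proportion with margin E = 0.04 at 95% confidence, z = 1.960.
n = p̂(1−p̂)(z/E)² = 0.124 × 0.876 × (1.960/0.04)² = 260.81
Round up: n = 261.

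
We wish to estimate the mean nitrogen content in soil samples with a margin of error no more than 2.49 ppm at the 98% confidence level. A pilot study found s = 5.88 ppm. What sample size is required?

31

For a mean, the margin of error is E = z·σ/√n, so n = (zσ/E)².
At 98% confidence, z = 2.326.
n = (2.326 × 5.88 / 2.49)² = 30.17
Round up: n = 31.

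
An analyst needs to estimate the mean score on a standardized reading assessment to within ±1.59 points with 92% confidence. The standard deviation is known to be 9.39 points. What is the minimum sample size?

For a mean, the margin of error is E = z·σ/√n, so n = (zσ/E)².
At 92% confidence, z = 1.751.
n = (1.751 × 9.39 / 1.59)² = 106.93
Round up: n = 107.

n = 107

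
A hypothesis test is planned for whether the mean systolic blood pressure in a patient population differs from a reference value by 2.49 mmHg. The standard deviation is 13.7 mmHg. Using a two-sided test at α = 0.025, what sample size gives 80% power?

288

For a one-sample z-test, n = ((z_{α/2} + z_β)·σ/δ)².
z_{α/2} = 2.241 (two-sided α = 0.025); z_β = 0.842 (power 80% → β = 0.2).
n = (3.083 × 13.7 / 2.49)² = 287.73
Round up: n = 288.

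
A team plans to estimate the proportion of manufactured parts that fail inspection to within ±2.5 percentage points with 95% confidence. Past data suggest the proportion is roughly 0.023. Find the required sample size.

139

For a proportion with margin E = 0.025 at 95% confidence, z = 1.960.
n = p̂(1−p̂)(z/E)² = 0.023 × 0.977 × (1.960/0.025)² = 138.12
Round up: n = 139.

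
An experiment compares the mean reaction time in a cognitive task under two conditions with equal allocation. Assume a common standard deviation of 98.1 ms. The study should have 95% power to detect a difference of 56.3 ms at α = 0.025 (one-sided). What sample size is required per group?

For two equal groups, n per group = 2·((z_α + z_β)·σ/δ)².
z_α = 1.960; z_β = 1.645 (power 95%).
n = 2 × (3.605 × 98.1 / 56.3)² = 2 × 39.46 = 78.92
Round up: n = 79 per group.

79 per group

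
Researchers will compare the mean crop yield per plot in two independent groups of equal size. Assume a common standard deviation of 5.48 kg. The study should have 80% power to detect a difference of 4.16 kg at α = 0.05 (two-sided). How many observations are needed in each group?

For two equal groups, n per group = 2·((z_{α/2} + z_β)·σ/δ)².
z_{α/2} = 1.960; z_β = 0.842 (power 80%).
n = 2 × (2.802 × 5.48 / 4.16)² = 2 × 13.62 = 27.24
Round up: n = 28 per group.

28 per group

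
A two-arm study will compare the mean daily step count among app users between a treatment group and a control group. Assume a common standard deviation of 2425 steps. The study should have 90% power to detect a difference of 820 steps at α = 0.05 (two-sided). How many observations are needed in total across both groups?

For two equal groups, n per group = 2·((z_{α/2} + z_β)·σ/δ)².
z_{α/2} = 1.960; z_β = 1.282 (power 90%).
n = 2 × (3.242 × 2425 / 820)² = 2 × 91.92 = 183.84
Round up: n = 184 per group.
Total across both groups: 2 × 184 = 368.

368 total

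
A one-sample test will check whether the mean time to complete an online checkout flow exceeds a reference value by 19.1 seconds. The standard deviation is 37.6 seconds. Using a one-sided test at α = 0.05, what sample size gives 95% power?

For a one-sample z-test, n = ((z_α + z_β)·σ/δ)².
z_α = 1.645 (one-sided α = 0.05); z_β = 1.645 (power 95% → β = 0.05).
n = (3.290 × 37.6 / 19.1)² = 41.95
Round up: n = 42.

42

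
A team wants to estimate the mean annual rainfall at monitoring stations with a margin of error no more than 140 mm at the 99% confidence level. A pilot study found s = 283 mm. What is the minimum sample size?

For a mean, the margin of error is E = z·σ/√n, so n = (zσ/E)².
At 99% confidence, z = 2.576.
n = (2.576 × 283 / 140)² = 27.11
Round up: n = 28.

28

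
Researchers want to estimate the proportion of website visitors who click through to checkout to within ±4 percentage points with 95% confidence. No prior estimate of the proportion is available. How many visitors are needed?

601

For a proportion with margin E = 0.04 at 95% confidence, z = 1.960.
With no prior estimate, use p = 0.5, which maximizes p(1−p) at 0.25.
n = 0.25 × (z/E)² = 0.25 × (1.960/0.04)² = 600.25
Round up: n = 601.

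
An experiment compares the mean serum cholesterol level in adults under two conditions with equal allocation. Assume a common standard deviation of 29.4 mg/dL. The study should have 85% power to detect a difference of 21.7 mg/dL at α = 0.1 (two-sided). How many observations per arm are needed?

27 per group

For two equal groups, n per group = 2·((z_{α/2} + z_β)·σ/δ)².
z_{α/2} = 1.645; z_β = 1.036 (power 85%).
n = 2 × (2.681 × 29.4 / 21.7)² = 2 × 13.19 = 26.38
Round up: n = 27 per group.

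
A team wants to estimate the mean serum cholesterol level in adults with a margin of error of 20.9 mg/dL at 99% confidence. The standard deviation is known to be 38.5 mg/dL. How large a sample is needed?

For a mean, the margin of error is E = z·σ/√n, so n = (zσ/E)².
At 99% confidence, z = 2.576.
n = (2.576 × 38.5 / 20.9)² = 22.52
Round up: n = 23.

n = 23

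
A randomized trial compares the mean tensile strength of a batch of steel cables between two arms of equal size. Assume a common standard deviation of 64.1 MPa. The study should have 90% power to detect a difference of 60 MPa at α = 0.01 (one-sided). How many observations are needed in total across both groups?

60 total

For two equal groups, n per group = 2·((z_α + z_β)·σ/δ)².
z_α = 2.326; z_β = 1.282 (power 90%).
n = 2 × (3.608 × 64.1 / 60)² = 2 × 14.86 = 29.72
Round up: n = 30 per group.
Total across both groups: 2 × 30 = 60.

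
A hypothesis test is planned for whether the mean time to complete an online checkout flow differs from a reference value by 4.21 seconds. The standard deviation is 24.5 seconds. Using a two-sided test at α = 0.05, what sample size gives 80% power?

n = 266

For a one-sample z-test, n = ((z_{α/2} + z_β)·σ/δ)².
z_{α/2} = 1.960 (two-sided α = 0.05); z_β = 0.842 (power 80% → β = 0.2).
n = (2.802 × 24.5 / 4.21)² = 265.89
Round up: n = 266.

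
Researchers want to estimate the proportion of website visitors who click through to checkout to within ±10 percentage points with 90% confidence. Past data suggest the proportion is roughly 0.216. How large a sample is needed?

n = 46

For a proportion with margin E = 0.1 at 90% confidence, z = 1.645.
n = p̂(1−p̂)(z/E)² = 0.216 × 0.784 × (1.645/0.1)² = 45.82
Round up: n = 46.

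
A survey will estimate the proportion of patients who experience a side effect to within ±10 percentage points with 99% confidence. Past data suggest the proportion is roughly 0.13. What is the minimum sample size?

For a proportion with margin E = 0.1 at 99% confidence, z = 2.576.
n = p̂(1−p̂)(z/E)² = 0.13 × 0.87 × (2.576/0.1)² = 75.05
Round up: n = 76.

76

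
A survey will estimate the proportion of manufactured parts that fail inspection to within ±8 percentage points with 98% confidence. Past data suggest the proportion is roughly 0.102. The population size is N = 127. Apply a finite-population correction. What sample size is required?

For a proportion with margin E = 0.08 at 98% confidence, z = 2.326.
n = p̂(1−p̂)(z/E)² = 0.102 × 0.898 × (2.326/0.08)² = 77.43 — call this n₀.
Finite-population correction with N = 127: n = n₀ / (1 + (n₀−1)/N) = 77.43 / 1.602 = 48.33
Round up: n = 49.

49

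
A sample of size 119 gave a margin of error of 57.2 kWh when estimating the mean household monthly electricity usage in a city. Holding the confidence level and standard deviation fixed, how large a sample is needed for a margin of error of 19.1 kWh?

Margin of error scales as 1/√n, so n₂ = n₁·(E₁/E₂)².
n₂ = 119 × (57.2/19.1)² = 119 × 8.969 = 1067.31
Round up: n₂ = 1068.

n = 1068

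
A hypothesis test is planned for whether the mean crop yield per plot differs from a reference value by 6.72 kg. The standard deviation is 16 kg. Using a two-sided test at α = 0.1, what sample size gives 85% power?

41

For a one-sample z-test, n = ((z_{α/2} + z_β)·σ/δ)².
z_{α/2} = 1.645 (two-sided α = 0.1); z_β = 1.036 (power 85% → β = 0.15).
n = (2.681 × 16 / 6.72)² = 40.75
Round up: n = 41.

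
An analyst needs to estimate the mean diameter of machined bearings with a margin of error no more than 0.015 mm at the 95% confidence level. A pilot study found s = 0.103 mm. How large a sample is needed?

For a mean, the margin of error is E = z·σ/√n, so n = (zσ/E)².
At 95% confidence, z = 1.960.
n = (1.960 × 0.103 / 0.015)² = 181.14
Round up: n = 182.

182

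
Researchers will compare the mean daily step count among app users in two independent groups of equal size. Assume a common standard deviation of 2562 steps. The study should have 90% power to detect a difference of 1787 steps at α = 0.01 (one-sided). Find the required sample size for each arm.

For two equal groups, n per group = 2·((z_α + z_β)·σ/δ)².
z_α = 2.326; z_β = 1.282 (power 90%).
n = 2 × (3.608 × 2562 / 1787)² = 2 × 26.76 = 53.52
Round up: n = 54 per group.

54 per group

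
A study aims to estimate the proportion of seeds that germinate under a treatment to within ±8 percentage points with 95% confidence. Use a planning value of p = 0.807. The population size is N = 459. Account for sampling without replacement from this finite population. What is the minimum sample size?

78

For a proportion with margin E = 0.08 at 95% confidence, z = 1.960.
n = p̂(1−p̂)(z/E)² = 0.807 × 0.193 × (1.960/0.08)² = 93.49 — call this n₀.
Finite-population correction with N = 459: n = n₀ / (1 + (n₀−1)/N) = 93.49 / 1.202 = 77.78
Round up: n = 78.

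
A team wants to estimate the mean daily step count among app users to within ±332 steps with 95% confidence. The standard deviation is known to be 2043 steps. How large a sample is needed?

For a mean, the margin of error is E = z·σ/√n, so n = (zσ/E)².
At 95% confidence, z = 1.960.
n = (1.960 × 2043 / 332)² = 145.47
Round up: n = 146.

146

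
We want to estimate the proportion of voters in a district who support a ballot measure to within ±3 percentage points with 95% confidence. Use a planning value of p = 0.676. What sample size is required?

n = 935

For a proportion with margin E = 0.03 at 95% confidence, z = 1.960.
n = p̂(1−p̂)(z/E)² = 0.676 × 0.324 × (1.960/0.03)² = 934.89
Round up: n = 935.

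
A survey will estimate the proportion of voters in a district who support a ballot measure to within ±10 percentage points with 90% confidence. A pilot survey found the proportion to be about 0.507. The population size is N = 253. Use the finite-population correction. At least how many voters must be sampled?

For a proportion with margin E = 0.1 at 90% confidence, z = 1.645.
n = p̂(1−p̂)(z/E)² = 0.507 × 0.493 × (1.645/0.1)² = 67.64 — call this n₀.
Finite-population correction with N = 253: n = n₀ / (1 + (n₀−1)/N) = 67.64 / 1.263 = 53.56
Round up: n = 54.

54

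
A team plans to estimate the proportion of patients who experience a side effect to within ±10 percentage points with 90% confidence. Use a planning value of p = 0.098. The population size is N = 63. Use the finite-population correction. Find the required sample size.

For a proportion with margin E = 0.1 at 90% confidence, z = 1.645.
n = p̂(1−p̂)(z/E)² = 0.098 × 0.902 × (1.645/0.1)² = 23.92 — call this n₀.
Finite-population correction with N = 63: n = n₀ / (1 + (n₀−1)/N) = 23.92 / 1.364 = 17.54
Round up: n = 18.

18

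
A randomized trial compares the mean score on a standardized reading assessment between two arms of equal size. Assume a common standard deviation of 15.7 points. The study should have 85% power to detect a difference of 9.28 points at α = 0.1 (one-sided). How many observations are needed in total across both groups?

For two equal groups, n per group = 2·((z_α + z_β)·σ/δ)².
z_α = 1.282; z_β = 1.036 (power 85%).
n = 2 × (2.318 × 15.7 / 9.28)² = 2 × 15.38 = 30.76
Round up: n = 31 per group.
Total across both groups: 2 × 31 = 62.

62 total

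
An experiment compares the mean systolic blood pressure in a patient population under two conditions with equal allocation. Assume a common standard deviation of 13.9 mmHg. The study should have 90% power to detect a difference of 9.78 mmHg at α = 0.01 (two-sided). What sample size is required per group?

For two equal groups, n per group = 2·((z_{α/2} + z_β)·σ/δ)².
z_{α/2} = 2.576; z_β = 1.282 (power 90%).
n = 2 × (3.858 × 13.9 / 9.78)² = 2 × 30.07 = 60.14
Round up: n = 61 per group.

61 per group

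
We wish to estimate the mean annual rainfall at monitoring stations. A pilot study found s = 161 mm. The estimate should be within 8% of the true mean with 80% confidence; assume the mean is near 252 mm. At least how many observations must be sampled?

For a mean, the margin of error is E = z·σ/√n, so n = (zσ/E)².
At 80% confidence, z = 1.282.
E = 8% of 252 = 20.16 mm.
n = (1.282 × 161 / 20.16)² = 104.82
Round up: n = 105.

105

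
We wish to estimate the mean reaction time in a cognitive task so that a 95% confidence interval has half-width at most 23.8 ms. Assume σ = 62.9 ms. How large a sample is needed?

For a mean, the margin of error is E = z·σ/√n, so n = (zσ/E)².
At 95% confidence, z = 1.960.
n = (1.960 × 62.9 / 23.8)² = 26.83
Round up: n = 27.

n = 27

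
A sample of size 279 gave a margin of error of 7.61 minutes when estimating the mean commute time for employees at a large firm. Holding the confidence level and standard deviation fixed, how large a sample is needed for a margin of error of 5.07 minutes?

Margin of error scales as 1/√n, so n₂ = n₁·(E₁/E₂)².
n₂ = 279 × (7.61/5.07)² = 279 × 2.253 = 628.59
Round up: n₂ = 629.

629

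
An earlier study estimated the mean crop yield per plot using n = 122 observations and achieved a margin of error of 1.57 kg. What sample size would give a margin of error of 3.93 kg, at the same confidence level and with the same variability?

Margin of error scales as 1/√n, so n₂ = n₁·(E₁/E₂)².
n₂ = 122 × (1.57/3.93)² = 122 × 0.1596 = 19.47
Round up: n₂ = 20.

20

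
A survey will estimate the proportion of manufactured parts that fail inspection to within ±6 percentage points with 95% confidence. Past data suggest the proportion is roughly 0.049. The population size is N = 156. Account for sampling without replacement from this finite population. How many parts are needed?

For a proportion with margin E = 0.06 at 95% confidence, z = 1.960.
n = p̂(1−p̂)(z/E)² = 0.049 × 0.951 × (1.960/0.06)² = 49.73 — call this n₀.
Finite-population correction with N = 156: n = n₀ / (1 + (n₀−1)/N) = 49.73 / 1.312 = 37.90
Round up: n = 38.

n = 38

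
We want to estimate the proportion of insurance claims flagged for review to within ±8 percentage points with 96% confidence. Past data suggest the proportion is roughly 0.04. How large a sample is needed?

For a proportion with margin E = 0.08 at 96% confidence, z = 2.054.
n = p̂(1−p̂)(z/E)² = 0.04 × 0.96 × (2.054/0.08)² = 25.31
Round up: n = 26.

26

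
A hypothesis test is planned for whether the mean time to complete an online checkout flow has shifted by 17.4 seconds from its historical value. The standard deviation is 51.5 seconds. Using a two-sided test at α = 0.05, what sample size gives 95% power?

For a one-sample z-test, n = ((z_{α/2} + z_β)·σ/δ)².
z_{α/2} = 1.960 (two-sided α = 0.05); z_β = 1.645 (power 95% → β = 0.05).
n = (3.605 × 51.5 / 17.4)² = 113.85
Round up: n = 114.

114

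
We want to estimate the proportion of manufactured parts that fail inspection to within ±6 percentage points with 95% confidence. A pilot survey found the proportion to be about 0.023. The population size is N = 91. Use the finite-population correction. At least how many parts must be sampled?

For a proportion with margin E = 0.06 at 95% confidence, z = 1.960.
n = p̂(1−p̂)(z/E)² = 0.023 × 0.977 × (1.960/0.06)² = 23.98 — call this n₀.
Finite-population correction with N = 91: n = n₀ / (1 + (n₀−1)/N) = 23.98 / 1.253 = 19.14
Round up: n = 20.

20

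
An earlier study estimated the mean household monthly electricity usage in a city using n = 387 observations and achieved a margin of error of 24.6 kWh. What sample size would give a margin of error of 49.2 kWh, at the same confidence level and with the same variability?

Margin of error scales as 1/√n, so n₂ = n₁·(E₁/E₂)².
n₂ = 387 × (24.6/49.2)² = 387 × 0.25 = 96.75
Round up: n₂ = 97.

n = 97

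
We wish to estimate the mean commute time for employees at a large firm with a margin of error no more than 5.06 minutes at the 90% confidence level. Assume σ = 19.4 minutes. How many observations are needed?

n = 40

For a mean, the margin of error is E = z·σ/√n, so n = (zσ/E)².
At 90% confidence, z = 1.645.
n = (1.645 × 19.4 / 5.06)² = 39.78
Round up: n = 40.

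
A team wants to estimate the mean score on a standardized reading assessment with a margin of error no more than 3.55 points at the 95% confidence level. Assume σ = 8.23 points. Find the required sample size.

For a mean, the margin of error is E = z·σ/√n, so n = (zσ/E)².
At 95% confidence, z = 1.960.
n = (1.960 × 8.23 / 3.55)² = 20.65
Round up: n = 21.

21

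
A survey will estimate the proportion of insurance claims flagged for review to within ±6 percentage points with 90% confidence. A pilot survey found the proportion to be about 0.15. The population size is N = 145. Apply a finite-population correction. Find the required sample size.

n = 58

For a proportion with margin E = 0.06 at 90% confidence, z = 1.645.
n = p̂(1−p̂)(z/E)² = 0.15 × 0.85 × (1.645/0.06)² = 95.84 — call this n₀.
Finite-population correction with N = 145: n = n₀ / (1 + (n₀−1)/N) = 95.84 / 1.654 = 57.94
Round up: n = 58.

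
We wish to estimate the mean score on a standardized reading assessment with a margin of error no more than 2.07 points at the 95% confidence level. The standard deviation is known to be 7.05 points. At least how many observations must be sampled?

For a mean, the margin of error is E = z·σ/√n, so n = (zσ/E)².
At 95% confidence, z = 1.960.
n = (1.960 × 7.05 / 2.07)² = 44.56
Round up: n = 45.

45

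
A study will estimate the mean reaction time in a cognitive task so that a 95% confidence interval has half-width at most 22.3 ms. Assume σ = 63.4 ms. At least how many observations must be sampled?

32

For a mean, the margin of error is E = z·σ/√n, so n = (zσ/E)².
At 95% confidence, z = 1.960.
n = (1.960 × 63.4 / 22.3)² = 31.05
Round up: n = 32.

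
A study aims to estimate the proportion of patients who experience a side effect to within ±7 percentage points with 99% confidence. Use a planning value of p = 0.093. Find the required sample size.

115

For a proportion with margin E = 0.07 at 99% confidence, z = 2.576.
n = p̂(1−p̂)(z/E)² = 0.093 × 0.907 × (2.576/0.07)² = 114.23
Round up: n = 115.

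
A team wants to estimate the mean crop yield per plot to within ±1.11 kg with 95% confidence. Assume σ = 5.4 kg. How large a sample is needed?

n = 91

For a mean, the margin of error is E = z·σ/√n, so n = (zσ/E)².
At 95% confidence, z = 1.960.
n = (1.960 × 5.4 / 1.11)² = 90.92
Round up: n = 91.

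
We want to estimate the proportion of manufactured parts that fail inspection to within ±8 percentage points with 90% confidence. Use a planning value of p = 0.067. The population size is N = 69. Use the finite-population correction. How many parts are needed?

20

For a proportion with margin E = 0.08 at 90% confidence, z = 1.645.
n = p̂(1−p̂)(z/E)² = 0.067 × 0.933 × (1.645/0.08)² = 26.43 — call this n₀.
Finite-population correction with N = 69: n = n₀ / (1 + (n₀−1)/N) = 26.43 / 1.369 = 19.31
Round up: n = 20.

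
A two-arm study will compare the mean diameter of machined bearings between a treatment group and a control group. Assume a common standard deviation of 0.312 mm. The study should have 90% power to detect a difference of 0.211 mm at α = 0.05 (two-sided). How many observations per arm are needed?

46 per group

For two equal groups, n per group = 2·((z_{α/2} + z_β)·σ/δ)².
z_{α/2} = 1.960; z_β = 1.282 (power 90%).
n = 2 × (3.242 × 0.312 / 0.211)² = 2 × 22.98 = 45.96
Round up: n = 46 per group.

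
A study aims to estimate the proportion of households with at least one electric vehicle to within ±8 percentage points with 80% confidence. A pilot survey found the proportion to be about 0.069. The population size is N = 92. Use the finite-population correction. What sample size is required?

n = 15

For a proportion with margin E = 0.08 at 80% confidence, z = 1.282.
n = p̂(1−p̂)(z/E)² = 0.069 × 0.931 × (1.282/0.08)² = 16.50 — call this n₀.
Finite-population correction with N = 92: n = n₀ / (1 + (n₀−1)/N) = 16.50 / 1.168 = 14.13
Round up: n = 15.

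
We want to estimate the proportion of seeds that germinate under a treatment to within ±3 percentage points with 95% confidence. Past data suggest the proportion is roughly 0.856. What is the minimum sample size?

n = 527

For a proportion with margin E = 0.03 at 95% confidence, z = 1.960.
n = p̂(1−p̂)(z/E)² = 0.856 × 0.144 × (1.960/0.03)² = 526.15
Round up: n = 527.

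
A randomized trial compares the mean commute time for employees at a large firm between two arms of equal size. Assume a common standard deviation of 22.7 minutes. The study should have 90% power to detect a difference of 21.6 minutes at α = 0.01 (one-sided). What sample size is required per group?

29 per group

For two equal groups, n per group = 2·((z_α + z_β)·σ/δ)².
z_α = 2.326; z_β = 1.282 (power 90%).
n = 2 × (3.608 × 22.7 / 21.6)² = 2 × 14.38 = 28.76
Round up: n = 29 per group.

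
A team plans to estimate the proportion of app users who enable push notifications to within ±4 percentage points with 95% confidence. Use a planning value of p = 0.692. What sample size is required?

For a proportion with margin E = 0.04 at 95% confidence, z = 1.960.
n = p̂(1−p̂)(z/E)² = 0.692 × 0.308 × (1.960/0.04)² = 511.74
Round up: n = 512.

512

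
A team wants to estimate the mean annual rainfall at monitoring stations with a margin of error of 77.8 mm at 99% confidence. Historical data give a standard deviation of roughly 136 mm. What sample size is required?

For a mean, the margin of error is E = z·σ/√n, so n = (zσ/E)².
At 99% confidence, z = 2.576.
n = (2.576 × 136 / 77.8)² = 20.28
Round up: n = 21.

n = 21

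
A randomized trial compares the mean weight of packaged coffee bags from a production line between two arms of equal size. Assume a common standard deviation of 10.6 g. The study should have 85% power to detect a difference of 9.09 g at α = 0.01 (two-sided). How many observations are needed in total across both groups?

For two equal groups, n per group = 2·((z_{α/2} + z_β)·σ/δ)².
z_{α/2} = 2.576; z_β = 1.036 (power 85%).
n = 2 × (3.612 × 10.6 / 9.09)² = 2 × 17.74 = 35.48
Round up: n = 36 per group.
Total across both groups: 2 × 36 = 72.

72 total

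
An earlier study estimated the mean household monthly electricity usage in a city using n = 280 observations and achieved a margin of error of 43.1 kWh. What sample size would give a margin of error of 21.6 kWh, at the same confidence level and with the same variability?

Margin of error scales as 1/√n, so n₂ = n₁·(E₁/E₂)².
n₂ = 280 × (43.1/21.6)² = 280 × 3.982 = 1114.96
Round up: n₂ = 1115.

1115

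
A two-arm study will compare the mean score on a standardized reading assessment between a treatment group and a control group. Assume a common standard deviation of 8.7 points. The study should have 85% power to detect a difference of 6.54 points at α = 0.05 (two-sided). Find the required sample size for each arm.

32 per group

For two equal groups, n per group = 2·((z_{α/2} + z_β)·σ/δ)².
z_{α/2} = 1.960; z_β = 1.036 (power 85%).
n = 2 × (2.996 × 8.7 / 6.54)² = 2 × 15.88 = 31.76
Round up: n = 32 per group.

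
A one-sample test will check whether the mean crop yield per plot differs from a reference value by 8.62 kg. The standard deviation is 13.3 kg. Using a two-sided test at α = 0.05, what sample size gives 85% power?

For a one-sample z-test, n = ((z_{α/2} + z_β)·σ/δ)².
z_{α/2} = 1.960 (two-sided α = 0.05); z_β = 1.036 (power 85% → β = 0.15).
n = (2.996 × 13.3 / 8.62)² = 21.37
Round up: n = 22.

22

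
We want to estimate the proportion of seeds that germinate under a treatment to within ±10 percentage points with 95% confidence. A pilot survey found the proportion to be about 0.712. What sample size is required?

For a proportion with margin E = 0.1 at 95% confidence, z = 1.960.
n = p̂(1−p̂)(z/E)² = 0.712 × 0.288 × (1.960/0.1)² = 78.77
Round up: n = 79.

79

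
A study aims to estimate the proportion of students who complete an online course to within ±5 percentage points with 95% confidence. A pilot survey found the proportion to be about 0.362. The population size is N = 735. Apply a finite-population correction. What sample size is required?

For a proportion with margin E = 0.05 at 95% confidence, z = 1.960.
n = p̂(1−p̂)(z/E)² = 0.362 × 0.638 × (1.960/0.05)² = 354.90 — call this n₀.
Finite-population correction with N = 735: n = n₀ / (1 + (n₀−1)/N) = 354.90 / 1.481 = 239.64
Round up: n = 240.

240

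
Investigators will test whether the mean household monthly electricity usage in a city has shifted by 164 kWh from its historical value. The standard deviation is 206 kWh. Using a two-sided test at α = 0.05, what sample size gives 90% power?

For a one-sample z-test, n = ((z_{α/2} + z_β)·σ/δ)².
z_{α/2} = 1.960 (two-sided α = 0.05); z_β = 1.282 (power 90% → β = 0.1).
n = (3.242 × 206 / 164)² = 16.58
Round up: n = 17.

17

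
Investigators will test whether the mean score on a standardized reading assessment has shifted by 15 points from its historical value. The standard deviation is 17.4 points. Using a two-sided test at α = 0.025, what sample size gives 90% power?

For a one-sample z-test, n = ((z_{α/2} + z_β)·σ/δ)².
z_{α/2} = 2.241 (two-sided α = 0.025); z_β = 1.282 (power 90% → β = 0.1).
n = (3.523 × 17.4 / 15)² = 16.70
Round up: n = 17.

n = 17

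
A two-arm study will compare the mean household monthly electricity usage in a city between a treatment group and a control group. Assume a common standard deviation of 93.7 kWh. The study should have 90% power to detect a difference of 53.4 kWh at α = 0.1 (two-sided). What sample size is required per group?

53 per group

For two equal groups, n per group = 2·((z_{α/2} + z_β)·σ/δ)².
z_{α/2} = 1.645; z_β = 1.282 (power 90%).
n = 2 × (2.927 × 93.7 / 53.4)² = 2 × 26.38 = 52.76
Round up: n = 53 per group.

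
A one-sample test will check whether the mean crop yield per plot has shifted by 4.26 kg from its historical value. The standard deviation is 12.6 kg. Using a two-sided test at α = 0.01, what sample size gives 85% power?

n = 115

For a one-sample z-test, n = ((z_{α/2} + z_β)·σ/δ)².
z_{α/2} = 2.576 (two-sided α = 0.01); z_β = 1.036 (power 85% → β = 0.15).
n = (3.612 × 12.6 / 4.26)² = 114.13
Round up: n = 115.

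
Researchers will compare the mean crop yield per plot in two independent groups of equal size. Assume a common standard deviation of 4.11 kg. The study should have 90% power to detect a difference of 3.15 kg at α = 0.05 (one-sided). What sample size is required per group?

For two equal groups, n per group = 2·((z_α + z_β)·σ/δ)².
z_α = 1.645; z_β = 1.282 (power 90%).
n = 2 × (2.927 × 4.11 / 3.15)² = 2 × 14.59 = 29.18
Round up: n = 30 per group.

30 per group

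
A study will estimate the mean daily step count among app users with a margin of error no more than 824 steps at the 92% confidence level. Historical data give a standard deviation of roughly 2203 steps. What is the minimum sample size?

For a mean, the margin of error is E = z·σ/√n, so n = (zσ/E)².
At 92% confidence, z = 1.751.
n = (1.751 × 2203 / 824)² = 21.92
Round up: n = 22.

22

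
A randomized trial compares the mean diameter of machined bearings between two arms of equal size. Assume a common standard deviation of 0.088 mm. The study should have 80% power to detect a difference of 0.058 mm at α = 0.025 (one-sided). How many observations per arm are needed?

For two equal groups, n per group = 2·((z_α + z_β)·σ/δ)².
z_α = 1.960; z_β = 0.842 (power 80%).
n = 2 × (2.802 × 0.088 / 0.058)² = 2 × 18.07 = 36.14
Round up: n = 37 per group.

37 per group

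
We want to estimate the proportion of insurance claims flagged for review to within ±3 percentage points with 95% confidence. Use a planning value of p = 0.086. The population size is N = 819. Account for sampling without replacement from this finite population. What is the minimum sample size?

n = 239

For a proportion with margin E = 0.03 at 95% confidence, z = 1.960.
n = p̂(1−p̂)(z/E)² = 0.086 × 0.914 × (1.960/0.03)² = 335.52 — call this n₀.
Finite-population correction with N = 819: n = n₀ / (1 + (n₀−1)/N) = 335.52 / 1.408 = 238.30
Round up: n = 239.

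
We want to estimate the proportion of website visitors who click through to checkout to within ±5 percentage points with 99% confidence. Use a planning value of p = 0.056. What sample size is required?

For a proportion with margin E = 0.05 at 99% confidence, z = 2.576.
n = p̂(1−p̂)(z/E)² = 0.056 × 0.944 × (2.576/0.05)² = 140.32
Round up: n = 141.

n = 141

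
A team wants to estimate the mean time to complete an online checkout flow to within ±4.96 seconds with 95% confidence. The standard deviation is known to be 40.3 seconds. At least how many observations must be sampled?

For a mean, the margin of error is E = z·σ/√n, so n = (zσ/E)².
At 95% confidence, z = 1.960.
n = (1.960 × 40.3 / 4.96)² = 253.61
Round up: n = 254.

254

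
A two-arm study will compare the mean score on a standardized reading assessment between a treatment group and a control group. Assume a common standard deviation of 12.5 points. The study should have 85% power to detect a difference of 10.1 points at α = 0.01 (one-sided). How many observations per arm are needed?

For two equal groups, n per group = 2·((z_α + z_β)·σ/δ)².
z_α = 2.326; z_β = 1.036 (power 85%).
n = 2 × (3.362 × 12.5 / 10.1)² = 2 × 17.31 = 34.62
Round up: n = 35 per group.

35 per group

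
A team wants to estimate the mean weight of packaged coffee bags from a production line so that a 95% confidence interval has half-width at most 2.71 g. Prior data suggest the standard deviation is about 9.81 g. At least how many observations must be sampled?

For a mean, the margin of error is E = z·σ/√n, so n = (zσ/E)².
At 95% confidence, z = 1.960.
n = (1.960 × 9.81 / 2.71)² = 50.34
Round up: n = 51.

51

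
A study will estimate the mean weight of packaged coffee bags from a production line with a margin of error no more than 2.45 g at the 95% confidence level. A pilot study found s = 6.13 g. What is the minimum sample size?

For a mean, the margin of error is E = z·σ/√n, so n = (zσ/E)².
At 95% confidence, z = 1.960.
n = (1.960 × 6.13 / 2.45)² = 24.05
Round up: n = 25.

25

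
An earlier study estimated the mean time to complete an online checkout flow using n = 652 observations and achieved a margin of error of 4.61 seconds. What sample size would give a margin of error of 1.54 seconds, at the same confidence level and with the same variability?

5843

Margin of error scales as 1/√n, so n₂ = n₁·(E₁/E₂)².
n₂ = 652 × (4.61/1.54)² = 652 × 8.961 = 5842.57
Round up: n₂ = 5843.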